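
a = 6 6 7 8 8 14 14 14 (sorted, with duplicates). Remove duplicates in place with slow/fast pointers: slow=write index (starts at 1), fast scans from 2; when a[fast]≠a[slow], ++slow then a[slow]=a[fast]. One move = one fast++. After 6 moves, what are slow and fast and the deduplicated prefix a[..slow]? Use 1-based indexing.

(s=1,f=2) a[fast]=6=a[slow] dup → fast++
(s=1,f=3) a[fast]=7≠a[slow]=6 write a[2]=7 → slow++,fast++
(s=2,f=4) a[fast]=8≠a[slow]=7 write a[3]=8 → slow++,fast++
(s=3,f=5) a[fast]=8=a[slow] dup → fast++
(s=3,f=6) a[fast]=14≠a[slow]=8 write a[4]=14 → slow++,fast++
(s=4,f=7) a[fast]=14=a[slow] dup → fast++

slow=4, fast=8, prefix=[6, 7, 8, 14]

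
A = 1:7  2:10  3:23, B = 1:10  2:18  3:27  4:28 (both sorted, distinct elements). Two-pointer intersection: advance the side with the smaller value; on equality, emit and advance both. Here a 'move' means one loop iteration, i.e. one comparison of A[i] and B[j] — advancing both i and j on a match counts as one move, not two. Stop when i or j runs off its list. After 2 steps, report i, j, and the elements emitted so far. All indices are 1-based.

i=3, j=2, emitted=[10]

[i=1,j=1] 7<10 → i++
[i=2,j=1] 10==10 emit → i++,j++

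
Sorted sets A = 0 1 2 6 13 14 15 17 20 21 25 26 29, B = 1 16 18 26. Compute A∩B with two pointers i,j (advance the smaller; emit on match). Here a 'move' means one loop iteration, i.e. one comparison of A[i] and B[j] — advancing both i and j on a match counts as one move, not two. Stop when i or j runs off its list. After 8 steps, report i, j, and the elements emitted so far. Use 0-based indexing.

i=7, j=2, emitted=[1]

i=0 j=0: 0<1, i++
i=1 j=0: 1==1 emit, i++,j++
i=2 j=1: 2<16, i++
i=3 j=1: 6<16, i++
i=4 j=1: 13<16, i++
i=5 j=1: 14<16, i++
i=6 j=1: 15<16, i++
i=7 j=1: 17>16, j++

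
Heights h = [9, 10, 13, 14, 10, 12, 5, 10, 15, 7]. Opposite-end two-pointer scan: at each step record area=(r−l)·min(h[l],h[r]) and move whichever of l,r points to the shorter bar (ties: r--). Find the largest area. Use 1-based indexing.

[1,10] min(9,7)*9=63 best=63 * → r--
[1,9] min(9,15)*8=72 best=72 * → l++
[2,9] min(10,15)*7=70 best=72 → l++
[3,9] min(13,15)*6=78 best=78 * → l++
[4,9] min(14,15)*5=70 best=78 → l++
[5,9] min(10,15)*4=40 best=78 → l++
[6,9] min(12,15)*3=36 best=78 → l++
[7,9] min(5,15)*2=10 best=78 → l++
[8,9] min(10,15)*1=10 best=78 → l++

max area = 78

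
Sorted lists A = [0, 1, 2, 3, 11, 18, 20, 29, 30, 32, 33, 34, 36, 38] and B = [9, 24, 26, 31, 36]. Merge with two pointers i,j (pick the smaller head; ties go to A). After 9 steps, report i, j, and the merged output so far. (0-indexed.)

i=7, j=2, merged so far=[0, 1, 2, 3, 9, 11, 18, 20, 24]

i=0 j=0: A[i]=0<=B[j]=9 take 0, i++
i=1 j=0: A[i]=1<=B[j]=9 take 1, i++
i=2 j=0: A[i]=2<=B[j]=9 take 2, i++
i=3 j=0: A[i]=3<=B[j]=9 take 3, i++
i=4 j=0: A[i]=11>B[j]=9 take 9, j++
i=4 j=1: A[i]=11<=B[j]=24 take 11, i++
i=5 j=1: A[i]=18<=B[j]=24 take 18, i++
i=6 j=1: A[i]=20<=B[j]=24 take 20, i++
i=7 j=1: A[i]=29>B[j]=24 take 24, j++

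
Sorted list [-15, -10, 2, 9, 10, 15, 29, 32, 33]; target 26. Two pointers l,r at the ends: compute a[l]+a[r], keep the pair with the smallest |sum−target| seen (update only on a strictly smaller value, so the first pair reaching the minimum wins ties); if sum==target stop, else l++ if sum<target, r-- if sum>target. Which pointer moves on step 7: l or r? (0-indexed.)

l

[0,8] -15+33=18 d=8 * → l++
[1,8] -10+33=23 d=3 * → l++
[2,8] 2+33=35 d=9 → r--
[2,7] 2+32=34 d=8 → r--
[2,6] 2+29=31 d=5 → r--
[2,5] 2+15=17 d=9 → l++
[3,5] 9+15=24 d=2 * → l++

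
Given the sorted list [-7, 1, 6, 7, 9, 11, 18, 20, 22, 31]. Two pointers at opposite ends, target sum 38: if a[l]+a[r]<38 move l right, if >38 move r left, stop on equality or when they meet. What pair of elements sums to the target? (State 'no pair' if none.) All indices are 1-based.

(7, 31)

l=1 r=10: -7+31=24 <38, l++
l=2 r=10: 1+31=32 <38, l++
l=3 r=10: 6+31=37 <38, l++
l=4 r=10: 7+31=38, found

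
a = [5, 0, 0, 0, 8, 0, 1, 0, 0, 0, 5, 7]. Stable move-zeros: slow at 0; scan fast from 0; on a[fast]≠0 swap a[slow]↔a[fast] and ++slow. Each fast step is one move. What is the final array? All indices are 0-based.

slow=0 fast=0: a[fast]=5≠0 swap→a[0]=5, slow++,fast++
slow=1 fast=1: a[fast]=0, fast++
slow=1 fast=2: a[fast]=0, fast++
slow=1 fast=3: a[fast]=0, fast++
slow=1 fast=4: a[fast]=8≠0 swap→a[1]=8, slow++,fast++
slow=2 fast=5: a[fast]=0, fast++
slow=2 fast=6: a[fast]=1≠0 swap→a[2]=1, slow++,fast++
slow=3 fast=7: a[fast]=0, fast++
slow=3 fast=8: a[fast]=0, fast++
slow=3 fast=9: a[fast]=0, fast++
slow=3 fast=10: a[fast]=5≠0 swap→a[3]=5, slow++,fast++
slow=4 fast=11: a[fast]=7≠0 swap→a[4]=7, slow++,fast++

[5, 8, 1, 5, 7, 0, 0, 0, 0, 0, 0, 0]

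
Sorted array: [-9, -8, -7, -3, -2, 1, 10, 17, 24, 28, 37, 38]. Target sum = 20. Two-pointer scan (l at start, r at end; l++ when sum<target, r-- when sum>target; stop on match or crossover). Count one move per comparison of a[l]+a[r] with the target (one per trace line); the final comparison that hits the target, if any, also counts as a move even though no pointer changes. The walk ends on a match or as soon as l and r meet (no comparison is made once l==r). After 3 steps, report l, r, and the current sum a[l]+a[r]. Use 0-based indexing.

l=0 r=11: -9+38=29 >20, r--
l=0 r=10: -9+37=28 >20, r--
l=0 r=9: -9+28=19 <20, l++

l=1, r=9, sum=20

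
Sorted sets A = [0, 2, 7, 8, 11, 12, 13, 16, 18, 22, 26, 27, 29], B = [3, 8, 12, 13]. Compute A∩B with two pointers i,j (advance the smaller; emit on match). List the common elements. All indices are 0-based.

i=0 j=0: 0<3, i++
i=1 j=0: 2<3, i++
i=2 j=0: 7>3, j++
i=2 j=1: 7<8, i++
i=3 j=1: 8==8 emit, i++,j++
i=4 j=2: 11<12, i++
i=5 j=2: 12==12 emit, i++,j++
i=6 j=3: 13==13 emit, i++,j++

intersection = [8, 12, 13]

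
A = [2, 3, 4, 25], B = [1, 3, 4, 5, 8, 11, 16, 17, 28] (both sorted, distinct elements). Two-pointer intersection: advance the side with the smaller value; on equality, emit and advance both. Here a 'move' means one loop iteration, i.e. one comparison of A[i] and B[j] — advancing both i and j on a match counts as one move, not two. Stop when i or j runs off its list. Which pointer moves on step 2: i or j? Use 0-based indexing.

i=0 j=0: 2>1, j++
i=0 j=1: 2<3, i++

i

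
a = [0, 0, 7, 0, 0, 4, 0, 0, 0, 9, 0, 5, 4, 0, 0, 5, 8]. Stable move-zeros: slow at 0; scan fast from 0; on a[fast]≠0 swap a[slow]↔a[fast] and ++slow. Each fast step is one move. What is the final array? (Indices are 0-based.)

slow=0 fast=0: a[fast]=0, fast++
slow=0 fast=1: a[fast]=0, fast++
slow=0 fast=2: a[fast]=7≠0 swap→a[0]=7, slow++,fast++
slow=1 fast=3: a[fast]=0, fast++
slow=1 fast=4: a[fast]=0, fast++
slow=1 fast=5: a[fast]=4≠0 swap→a[1]=4, slow++,fast++
slow=2 fast=6: a[fast]=0, fast++
slow=2 fast=7: a[fast]=0, fast++
slow=2 fast=8: a[fast]=0, fast++
slow=2 fast=9: a[fast]=9≠0 swap→a[2]=9, slow++,fast++
slow=3 fast=10: a[fast]=0, fast++
slow=3 fast=11: a[fast]=5≠0 swap→a[3]=5, slow++,fast++
slow=4 fast=12: a[fast]=4≠0 swap→a[4]=4, slow++,fast++
slow=5 fast=13: a[fast]=0, fast++
slow=5 fast=14: a[fast]=0, fast++
slow=5 fast=15: a[fast]=5≠0 swap→a[5]=5, slow++,fast++
slow=6 fast=16: a[fast]=8≠0 swap→a[6]=8, slow++,fast++

[7, 4, 9, 5, 4, 5, 8, 0, 0, 0, 0, 0, 0, 0, 0, 0, 0]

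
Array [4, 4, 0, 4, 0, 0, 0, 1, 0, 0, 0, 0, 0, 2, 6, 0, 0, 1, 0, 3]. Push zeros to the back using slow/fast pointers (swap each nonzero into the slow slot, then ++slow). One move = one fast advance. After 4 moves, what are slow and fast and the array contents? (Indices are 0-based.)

(s=0,f=0) a[fast]=4≠0 swap→a[0]=4 → slow++,fast++
(s=1,f=1) a[fast]=4≠0 swap→a[1]=4 → slow++,fast++
(s=2,f=2) a[fast]=0 → fast++
(s=2,f=3) a[fast]=4≠0 swap→a[2]=4 → slow++,fast++

slow=3, fast=4, a=[4, 4, 4, 0, 0, 0, 0, 1, 0, 0, 0, 0, 0, 2, 6, 0, 0, 1, 0, 3]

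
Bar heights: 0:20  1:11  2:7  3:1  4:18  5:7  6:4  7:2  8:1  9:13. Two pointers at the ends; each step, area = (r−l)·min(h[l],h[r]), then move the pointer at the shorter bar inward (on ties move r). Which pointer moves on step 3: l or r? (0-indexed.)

l=0 r=9: min(20,13)*9=117 best=117 *, r--
l=0 r=8: min(20,1)*8=8 best=117, r--
l=0 r=7: min(20,2)*7=14 best=117, r--

r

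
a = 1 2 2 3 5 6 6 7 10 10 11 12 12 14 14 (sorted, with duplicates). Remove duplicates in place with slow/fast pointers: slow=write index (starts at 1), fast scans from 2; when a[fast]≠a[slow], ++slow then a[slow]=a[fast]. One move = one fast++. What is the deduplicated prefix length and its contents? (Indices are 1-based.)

slow=1 fast=2: a[fast]=2≠a[slow]=1 write a[2]=2, slow++,fast++
slow=2 fast=3: a[fast]=2=a[slow] dup, fast++
slow=2 fast=4: a[fast]=3≠a[slow]=2 write a[3]=3, slow++,fast++
slow=3 fast=5: a[fast]=5≠a[slow]=3 write a[4]=5, slow++,fast++
slow=4 fast=6: a[fast]=6≠a[slow]=5 write a[5]=6, slow++,fast++
slow=5 fast=7: a[fast]=6=a[slow] dup, fast++
slow=5 fast=8: a[fast]=7≠a[slow]=6 write a[6]=7, slow++,fast++
slow=6 fast=9: a[fast]=10≠a[slow]=7 write a[7]=10, slow++,fast++
slow=7 fast=10: a[fast]=10=a[slow] dup, fast++
slow=7 fast=11: a[fast]=11≠a[slow]=10 write a[8]=11, slow++,fast++
slow=8 fast=12: a[fast]=12≠a[slow]=11 write a[9]=12, slow++,fast++
slow=9 fast=13: a[fast]=12=a[slow] dup, fast++
slow=9 fast=14: a[fast]=14≠a[slow]=12 write a[10]=14, slow++,fast++
slow=10 fast=15: a[fast]=14=a[slow] dup, fast++

length 10; prefix = [1, 2, 3, 5, 6, 7, 10, 11, 12, 14]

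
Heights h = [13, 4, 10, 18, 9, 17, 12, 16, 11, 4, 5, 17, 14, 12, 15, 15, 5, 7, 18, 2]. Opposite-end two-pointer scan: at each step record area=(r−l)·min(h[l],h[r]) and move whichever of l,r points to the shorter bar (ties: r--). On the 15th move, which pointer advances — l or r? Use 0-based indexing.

r

l=0 r=19: min(13,2)*19=38 best=38 *, r--
l=0 r=18: min(13,18)*18=234 best=234 *, l++
l=1 r=18: min(4,18)*17=68 best=234, l++
l=2 r=18: min(10,18)*16=160 best=234, l++
l=3 r=18: min(18,18)*15=270 best=270 *, r--
l=3 r=17: min(18,7)*14=98 best=270, r--
l=3 r=16: min(18,5)*13=65 best=270, r--
l=3 r=15: min(18,15)*12=180 best=270, r--
l=3 r=14: min(18,15)*11=165 best=270, r--
l=3 r=13: min(18,12)*10=120 best=270, r--
l=3 r=12: min(18,14)*9=126 best=270, r--
l=3 r=11: min(18,17)*8=136 best=270, r--
l=3 r=10: min(18,5)*7=35 best=270, r--
l=3 r=9: min(18,4)*6=24 best=270, r--
l=3 r=8: min(18,11)*5=55 best=270, r--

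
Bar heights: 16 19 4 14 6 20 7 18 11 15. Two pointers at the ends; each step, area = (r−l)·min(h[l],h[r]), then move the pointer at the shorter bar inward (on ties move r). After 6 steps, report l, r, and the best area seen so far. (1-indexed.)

l=3, r=6, best area=135

l=1 r=10: min(16,15)*9=135 best=135 *, r--
l=1 r=9: min(16,11)*8=88 best=135, r--
l=1 r=8: min(16,18)*7=112 best=135, l++
l=2 r=8: min(19,18)*6=108 best=135, r--
l=2 r=7: min(19,7)*5=35 best=135, r--
l=2 r=6: min(19,20)*4=76 best=135, l++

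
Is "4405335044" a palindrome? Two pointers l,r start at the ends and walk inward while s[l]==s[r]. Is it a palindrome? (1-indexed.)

l=1 r=10: '4'=='4', l++,r--
l=2 r=9: '4'=='4', l++,r--
l=3 r=8: '0'=='0', l++,r--
l=4 r=7: '5'=='5', l++,r--
l=5 r=6: '3'=='3', l++,r--

palindrome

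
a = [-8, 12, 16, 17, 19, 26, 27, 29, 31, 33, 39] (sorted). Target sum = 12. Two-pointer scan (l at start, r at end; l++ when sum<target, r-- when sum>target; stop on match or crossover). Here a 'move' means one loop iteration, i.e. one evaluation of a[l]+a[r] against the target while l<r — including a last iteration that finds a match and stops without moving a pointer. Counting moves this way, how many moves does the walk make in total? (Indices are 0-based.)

10 moves

[0,10] -8+39=31 >12 → r--
[0,9] -8+33=25 >12 → r--
[0,8] -8+31=23 >12 → r--
[0,7] -8+29=21 >12 → r--
[0,6] -8+27=19 >12 → r--
[0,5] -8+26=18 >12 → r--
[0,4] -8+19=11 <12 → l++
[1,4] 12+19=31 >12 → r--
[1,3] 12+17=29 >12 → r--
[1,2] 12+16=28 >12 → r--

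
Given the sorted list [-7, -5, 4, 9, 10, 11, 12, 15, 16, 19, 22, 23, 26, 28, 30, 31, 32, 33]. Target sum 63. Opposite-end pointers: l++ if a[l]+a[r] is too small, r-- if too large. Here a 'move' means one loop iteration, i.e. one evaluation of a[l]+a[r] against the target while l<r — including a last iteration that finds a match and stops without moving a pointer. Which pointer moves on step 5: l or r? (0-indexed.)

l

[0,17] -7+33=26 <63 → l++
[1,17] -5+33=28 <63 → l++
[2,17] 4+33=37 <63 → l++
[3,17] 9+33=42 <63 → l++
[4,17] 10+33=43 <63 → l++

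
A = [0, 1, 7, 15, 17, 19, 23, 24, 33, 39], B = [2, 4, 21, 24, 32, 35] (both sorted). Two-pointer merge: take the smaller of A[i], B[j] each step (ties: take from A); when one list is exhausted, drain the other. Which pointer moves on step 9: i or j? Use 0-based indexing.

[i=0,j=0] A[i]=0<=B[j]=2 take 0 → i++
[i=1,j=0] A[i]=1<=B[j]=2 take 1 → i++
[i=2,j=0] A[i]=7>B[j]=2 take 2 → j++
[i=2,j=1] A[i]=7>B[j]=4 take 4 → j++
[i=2,j=2] A[i]=7<=B[j]=21 take 7 → i++
[i=3,j=2] A[i]=15<=B[j]=21 take 15 → i++
[i=4,j=2] A[i]=17<=B[j]=21 take 17 → i++
[i=5,j=2] A[i]=19<=B[j]=21 take 19 → i++
[i=6,j=2] A[i]=23>B[j]=21 take 21 → j++

j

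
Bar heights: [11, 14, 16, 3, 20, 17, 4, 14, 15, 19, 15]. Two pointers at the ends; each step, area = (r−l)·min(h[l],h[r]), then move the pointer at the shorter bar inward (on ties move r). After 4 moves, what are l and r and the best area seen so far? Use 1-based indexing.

l=1 r=11: min(11,15)*10=110 best=110 *, l++
l=2 r=11: min(14,15)*9=126 best=126 *, l++
l=3 r=11: min(16,15)*8=120 best=126, r--
l=3 r=10: min(16,19)*7=112 best=126, l++

l=4, r=10, best area=126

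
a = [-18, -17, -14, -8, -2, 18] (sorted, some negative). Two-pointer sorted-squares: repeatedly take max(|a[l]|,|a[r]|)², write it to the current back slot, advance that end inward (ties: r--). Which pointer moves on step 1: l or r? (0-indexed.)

r

l=0 r=5: |-18|<=|18| out[5]=324, r--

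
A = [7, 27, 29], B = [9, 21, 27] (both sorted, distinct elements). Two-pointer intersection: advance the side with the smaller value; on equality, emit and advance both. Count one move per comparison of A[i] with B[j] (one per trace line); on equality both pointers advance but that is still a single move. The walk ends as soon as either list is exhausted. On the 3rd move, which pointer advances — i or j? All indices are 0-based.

j

[i=0,j=0] 7<9 → i++
[i=1,j=0] 27>9 → j++
[i=1,j=1] 27>21 → j++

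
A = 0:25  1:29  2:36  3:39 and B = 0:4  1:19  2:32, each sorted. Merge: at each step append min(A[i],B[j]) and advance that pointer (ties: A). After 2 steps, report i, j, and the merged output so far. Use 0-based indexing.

i=0, j=2, merged so far=[4, 19]

[i=0,j=0] A[i]=25>B[j]=4 take 4 → j++
[i=0,j=1] A[i]=25>B[j]=19 take 19 → j++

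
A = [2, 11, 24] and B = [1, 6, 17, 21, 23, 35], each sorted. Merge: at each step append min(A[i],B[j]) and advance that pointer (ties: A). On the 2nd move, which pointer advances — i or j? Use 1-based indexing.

i

[i=1,j=1] A[i]=2>B[j]=1 take 1 → j++
[i=1,j=2] A[i]=2<=B[j]=6 take 2 → i++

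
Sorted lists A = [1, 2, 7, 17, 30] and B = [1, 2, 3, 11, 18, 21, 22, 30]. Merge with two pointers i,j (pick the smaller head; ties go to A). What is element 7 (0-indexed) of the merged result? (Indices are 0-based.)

merged[7] = 17

i=0 j=0: A[i]=1<=B[j]=1 take 1, i++
i=1 j=0: A[i]=2>B[j]=1 take 1, j++
i=1 j=1: A[i]=2<=B[j]=2 take 2, i++
i=2 j=1: A[i]=7>B[j]=2 take 2, j++
i=2 j=2: A[i]=7>B[j]=3 take 3, j++
i=2 j=3: A[i]=7<=B[j]=11 take 7, i++
i=3 j=3: A[i]=17>B[j]=11 take 11, j++
i=3 j=4: A[i]=17<=B[j]=18 take 17, i++
i=4 j=4: A[i]=30>B[j]=18 take 18, j++
i=4 j=5: A[i]=30>B[j]=21 take 21, j++
i=4 j=6: A[i]=30>B[j]=22 take 22, j++
i=4 j=7: A[i]=30<=B[j]=30 take 30, i++
i=5 j=7: A done, take B[j]=30, j++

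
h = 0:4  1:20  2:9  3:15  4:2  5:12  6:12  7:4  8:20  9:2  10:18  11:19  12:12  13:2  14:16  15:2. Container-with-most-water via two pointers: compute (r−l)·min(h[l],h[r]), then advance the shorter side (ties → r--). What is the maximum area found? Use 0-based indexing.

max area = 208

[0,15] min(4,2)*15=30 best=30 * → r--
[0,14] min(4,16)*14=56 best=56 * → l++
[1,14] min(20,16)*13=208 best=208 * → r--
[1,13] min(20,2)*12=24 best=208 → r--
[1,12] min(20,12)*11=132 best=208 → r--
[1,11] min(20,19)*10=190 best=208 → r--
[1,10] min(20,18)*9=162 best=208 → r--
[1,9] min(20,2)*8=16 best=208 → r--
[1,8] min(20,20)*7=140 best=208 → r--
[1,7] min(20,4)*6=24 best=208 → r--
[1,6] min(20,12)*5=60 best=208 → r--
[1,5] min(20,12)*4=48 best=208 → r--
[1,4] min(20,2)*3=6 best=208 → r--
[1,3] min(20,15)*2=30 best=208 → r--
[1,2] min(20,9)*1=9 best=208 → r--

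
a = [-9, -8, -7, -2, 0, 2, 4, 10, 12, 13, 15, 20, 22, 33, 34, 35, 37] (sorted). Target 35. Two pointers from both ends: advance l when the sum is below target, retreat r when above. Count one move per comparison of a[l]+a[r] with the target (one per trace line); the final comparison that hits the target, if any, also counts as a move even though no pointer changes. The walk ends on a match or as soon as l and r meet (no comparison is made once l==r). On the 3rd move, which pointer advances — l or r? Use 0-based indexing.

[0,16] -9+37=28 <35 → l++
[1,16] -8+37=29 <35 → l++
[2,16] -7+37=30 <35 → l++

l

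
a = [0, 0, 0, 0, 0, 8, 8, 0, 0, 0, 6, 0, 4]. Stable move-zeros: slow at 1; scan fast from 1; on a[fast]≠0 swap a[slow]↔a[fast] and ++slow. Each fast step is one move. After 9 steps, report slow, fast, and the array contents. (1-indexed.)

slow=3, fast=10, a=[8, 8, 0, 0, 0, 0, 0, 0, 0, 0, 6, 0, 4]

slow=1 fast=1: a[fast]=0, fast++
slow=1 fast=2: a[fast]=0, fast++
slow=1 fast=3: a[fast]=0, fast++
slow=1 fast=4: a[fast]=0, fast++
slow=1 fast=5: a[fast]=0, fast++
slow=1 fast=6: a[fast]=8≠0 swap→a[1]=8, slow++,fast++
slow=2 fast=7: a[fast]=8≠0 swap→a[2]=8, slow++,fast++
slow=3 fast=8: a[fast]=0, fast++
slow=3 fast=9: a[fast]=0, fast++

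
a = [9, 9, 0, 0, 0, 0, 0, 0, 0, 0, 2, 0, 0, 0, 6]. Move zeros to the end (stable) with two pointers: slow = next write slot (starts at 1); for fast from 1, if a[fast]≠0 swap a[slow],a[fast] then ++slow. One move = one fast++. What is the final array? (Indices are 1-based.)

slow=1 fast=1: a[fast]=9≠0 swap→a[1]=9, slow++,fast++
slow=2 fast=2: a[fast]=9≠0 swap→a[2]=9, slow++,fast++
slow=3 fast=3: a[fast]=0, fast++
slow=3 fast=4: a[fast]=0, fast++
slow=3 fast=5: a[fast]=0, fast++
slow=3 fast=6: a[fast]=0, fast++
slow=3 fast=7: a[fast]=0, fast++
slow=3 fast=8: a[fast]=0, fast++
slow=3 fast=9: a[fast]=0, fast++
slow=3 fast=10: a[fast]=0, fast++
slow=3 fast=11: a[fast]=2≠0 swap→a[3]=2, slow++,fast++
slow=4 fast=12: a[fast]=0, fast++
slow=4 fast=13: a[fast]=0, fast++
slow=4 fast=14: a[fast]=0, fast++
slow=4 fast=15: a[fast]=6≠0 swap→a[4]=6, slow++,fast++

[9, 9, 2, 6, 0, 0, 0, 0, 0, 0, 0, 0, 0, 0, 0]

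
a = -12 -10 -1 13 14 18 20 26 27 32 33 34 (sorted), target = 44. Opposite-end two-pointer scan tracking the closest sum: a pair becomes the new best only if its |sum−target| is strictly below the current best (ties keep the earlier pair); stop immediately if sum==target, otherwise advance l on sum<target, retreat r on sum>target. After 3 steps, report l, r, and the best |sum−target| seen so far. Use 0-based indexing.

[0,11] -12+34=22 d=22 * → l++
[1,11] -10+34=24 d=20 * → l++
[2,11] -1+34=33 d=11 * → l++

l=3, r=11, best |Δ|=11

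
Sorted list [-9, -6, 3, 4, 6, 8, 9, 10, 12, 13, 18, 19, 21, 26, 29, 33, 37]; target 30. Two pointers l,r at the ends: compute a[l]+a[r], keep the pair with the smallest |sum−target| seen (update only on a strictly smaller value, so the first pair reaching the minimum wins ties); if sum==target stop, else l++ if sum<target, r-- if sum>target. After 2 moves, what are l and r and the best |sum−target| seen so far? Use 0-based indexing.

[0,16] -9+37=28 d=2 * → l++
[1,16] -6+37=31 d=1 * → r--

l=1, r=15, best |Δ|=1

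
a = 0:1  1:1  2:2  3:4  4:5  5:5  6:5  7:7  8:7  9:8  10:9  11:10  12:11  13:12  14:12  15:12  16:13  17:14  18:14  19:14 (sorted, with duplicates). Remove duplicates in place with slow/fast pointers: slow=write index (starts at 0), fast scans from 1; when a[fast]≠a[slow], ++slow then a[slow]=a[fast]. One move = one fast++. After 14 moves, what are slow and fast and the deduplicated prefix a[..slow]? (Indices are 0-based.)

slow=9, fast=15, prefix=[1, 2, 4, 5, 7, 8, 9, 10, 11, 12]

(s=0,f=1) a[fast]=1=a[slow] dup → fast++
(s=0,f=2) a[fast]=2≠a[slow]=1 write a[1]=2 → slow++,fast++
(s=1,f=3) a[fast]=4≠a[slow]=2 write a[2]=4 → slow++,fast++
(s=2,f=4) a[fast]=5≠a[slow]=4 write a[3]=5 → slow++,fast++
(s=3,f=5) a[fast]=5=a[slow] dup → fast++
(s=3,f=6) a[fast]=5=a[slow] dup → fast++
(s=3,f=7) a[fast]=7≠a[slow]=5 write a[4]=7 → slow++,fast++
(s=4,f=8) a[fast]=7=a[slow] dup → fast++
(s=4,f=9) a[fast]=8≠a[slow]=7 write a[5]=8 → slow++,fast++
(s=5,f=10) a[fast]=9≠a[slow]=8 write a[6]=9 → slow++,fast++
(s=6,f=11) a[fast]=10≠a[slow]=9 write a[7]=10 → slow++,fast++
(s=7,f=12) a[fast]=11≠a[slow]=10 write a[8]=11 → slow++,fast++
(s=8,f=13) a[fast]=12≠a[slow]=11 write a[9]=12 → slow++,fast++
(s=9,f=14) a[fast]=12=a[slow] dup → fast++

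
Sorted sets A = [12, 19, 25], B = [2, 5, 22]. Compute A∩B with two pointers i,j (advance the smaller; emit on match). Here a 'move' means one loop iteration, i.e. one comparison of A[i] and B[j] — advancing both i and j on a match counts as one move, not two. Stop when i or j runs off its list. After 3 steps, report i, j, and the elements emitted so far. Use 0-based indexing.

i=1, j=2, emitted=[]

i=0 j=0: 12>2, j++
i=0 j=1: 12>5, j++
i=0 j=2: 12<22, i++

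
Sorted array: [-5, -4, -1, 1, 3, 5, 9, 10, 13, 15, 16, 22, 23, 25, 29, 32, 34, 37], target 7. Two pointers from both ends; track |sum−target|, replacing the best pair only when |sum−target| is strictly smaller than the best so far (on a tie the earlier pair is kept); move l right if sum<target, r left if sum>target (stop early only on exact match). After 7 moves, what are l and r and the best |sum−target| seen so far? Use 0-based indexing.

l=0, r=10, best |Δ|=10

[0,17] -5+37=32 d=25 * → r--
[0,16] -5+34=29 d=22 * → r--
[0,15] -5+32=27 d=20 * → r--
[0,14] -5+29=24 d=17 * → r--
[0,13] -5+25=20 d=13 * → r--
[0,12] -5+23=18 d=11 * → r--
[0,11] -5+22=17 d=10 * → r--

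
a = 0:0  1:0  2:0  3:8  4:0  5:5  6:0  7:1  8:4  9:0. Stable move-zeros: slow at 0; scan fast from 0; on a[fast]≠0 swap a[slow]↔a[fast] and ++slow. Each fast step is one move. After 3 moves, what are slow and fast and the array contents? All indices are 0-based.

slow=0 fast=0: a[fast]=0, fast++
slow=0 fast=1: a[fast]=0, fast++
slow=0 fast=2: a[fast]=0, fast++

slow=0, fast=3, a=[0, 0, 0, 8, 0, 5, 0, 1, 4, 0]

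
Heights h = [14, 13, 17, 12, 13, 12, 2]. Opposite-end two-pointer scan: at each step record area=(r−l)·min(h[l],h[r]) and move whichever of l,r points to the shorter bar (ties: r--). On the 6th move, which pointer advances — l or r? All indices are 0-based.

l

l=0 r=6: min(14,2)*6=12 best=12 *, r--
l=0 r=5: min(14,12)*5=60 best=60 *, r--
l=0 r=4: min(14,13)*4=52 best=60, r--
l=0 r=3: min(14,12)*3=36 best=60, r--
l=0 r=2: min(14,17)*2=28 best=60, l++
l=1 r=2: min(13,17)*1=13 best=60, l++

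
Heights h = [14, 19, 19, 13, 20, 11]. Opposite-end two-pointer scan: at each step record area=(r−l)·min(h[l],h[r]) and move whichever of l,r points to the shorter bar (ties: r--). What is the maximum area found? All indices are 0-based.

[0,5] min(14,11)*5=55 best=55 * → r--
[0,4] min(14,20)*4=56 best=56 * → l++
[1,4] min(19,20)*3=57 best=57 * → l++
[2,4] min(19,20)*2=38 best=57 → l++
[3,4] min(13,20)*1=13 best=57 → l++

max area = 57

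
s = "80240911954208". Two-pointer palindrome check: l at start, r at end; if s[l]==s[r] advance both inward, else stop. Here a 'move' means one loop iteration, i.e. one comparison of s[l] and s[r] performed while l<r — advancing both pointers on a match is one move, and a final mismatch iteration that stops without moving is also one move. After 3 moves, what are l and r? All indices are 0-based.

l=3, r=10

l=0 r=13: '8'=='8', l++,r--
l=1 r=12: '0'=='0', l++,r--
l=2 r=11: '2'=='2', l++,r--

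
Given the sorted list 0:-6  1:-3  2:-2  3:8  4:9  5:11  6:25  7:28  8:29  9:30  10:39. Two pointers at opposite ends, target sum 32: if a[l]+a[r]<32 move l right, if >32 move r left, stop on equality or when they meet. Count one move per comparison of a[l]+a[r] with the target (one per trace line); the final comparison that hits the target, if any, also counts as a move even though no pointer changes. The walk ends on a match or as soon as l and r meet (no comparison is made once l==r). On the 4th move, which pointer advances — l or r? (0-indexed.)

l=0 r=10: -6+39=33 >32, r--
l=0 r=9: -6+30=24 <32, l++
l=1 r=9: -3+30=27 <32, l++
l=2 r=9: -2+30=28 <32, l++

l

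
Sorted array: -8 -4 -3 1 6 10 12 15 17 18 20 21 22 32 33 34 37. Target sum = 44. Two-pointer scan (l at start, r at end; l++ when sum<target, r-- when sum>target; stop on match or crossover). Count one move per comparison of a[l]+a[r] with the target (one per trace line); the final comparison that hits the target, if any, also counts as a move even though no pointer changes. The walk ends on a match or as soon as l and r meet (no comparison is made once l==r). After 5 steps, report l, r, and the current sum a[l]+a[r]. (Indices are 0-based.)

[0,16] -8+37=29 <44 → l++
[1,16] -4+37=33 <44 → l++
[2,16] -3+37=34 <44 → l++
[3,16] 1+37=38 <44 → l++
[4,16] 6+37=43 <44 → l++

l=5, r=16, sum=47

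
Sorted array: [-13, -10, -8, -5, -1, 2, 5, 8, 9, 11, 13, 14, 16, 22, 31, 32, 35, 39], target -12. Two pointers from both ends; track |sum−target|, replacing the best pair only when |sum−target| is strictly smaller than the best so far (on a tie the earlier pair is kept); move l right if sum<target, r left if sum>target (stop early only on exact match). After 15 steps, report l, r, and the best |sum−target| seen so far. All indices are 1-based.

l=2, r=4, best |Δ|=1

l=1 r=18: -13+39=26 d=38 *, r--
l=1 r=17: -13+35=22 d=34 *, r--
l=1 r=16: -13+32=19 d=31 *, r--
l=1 r=15: -13+31=18 d=30 *, r--
l=1 r=14: -13+22=9 d=21 *, r--
l=1 r=13: -13+16=3 d=15 *, r--
l=1 r=12: -13+14=1 d=13 *, r--
l=1 r=11: -13+13=0 d=12 *, r--
l=1 r=10: -13+11=-2 d=10 *, r--
l=1 r=9: -13+9=-4 d=8 *, r--
l=1 r=8: -13+8=-5 d=7 *, r--
l=1 r=7: -13+5=-8 d=4 *, r--
l=1 r=6: -13+2=-11 d=1 *, r--
l=1 r=5: -13+-1=-14 d=2, l++
l=2 r=5: -10+-1=-11 d=1, r--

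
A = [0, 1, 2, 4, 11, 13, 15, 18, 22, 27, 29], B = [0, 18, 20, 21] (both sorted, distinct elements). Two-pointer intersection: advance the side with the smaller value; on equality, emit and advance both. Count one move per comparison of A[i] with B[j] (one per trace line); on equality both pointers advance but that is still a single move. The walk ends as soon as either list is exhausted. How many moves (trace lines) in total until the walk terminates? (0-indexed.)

10 moves

[i=0,j=0] 0==0 emit → i++,j++
[i=1,j=1] 1<18 → i++
[i=2,j=1] 2<18 → i++
[i=3,j=1] 4<18 → i++
[i=4,j=1] 11<18 → i++
[i=5,j=1] 13<18 → i++
[i=6,j=1] 15<18 → i++
[i=7,j=1] 18==18 emit → i++,j++
[i=8,j=2] 22>20 → j++
[i=8,j=3] 22>21 → j++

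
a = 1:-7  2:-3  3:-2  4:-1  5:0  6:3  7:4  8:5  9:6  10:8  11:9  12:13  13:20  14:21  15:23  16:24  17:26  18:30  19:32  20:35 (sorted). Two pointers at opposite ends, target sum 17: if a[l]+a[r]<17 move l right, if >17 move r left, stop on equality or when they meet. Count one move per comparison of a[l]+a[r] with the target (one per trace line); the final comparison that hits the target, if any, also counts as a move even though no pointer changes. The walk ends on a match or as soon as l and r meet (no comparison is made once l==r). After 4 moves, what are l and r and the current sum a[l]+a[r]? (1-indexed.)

l=1, r=16, sum=17

[1,20] -7+35=28 >17 → r--
[1,19] -7+32=25 >17 → r--
[1,18] -7+30=23 >17 → r--
[1,17] -7+26=19 >17 → r--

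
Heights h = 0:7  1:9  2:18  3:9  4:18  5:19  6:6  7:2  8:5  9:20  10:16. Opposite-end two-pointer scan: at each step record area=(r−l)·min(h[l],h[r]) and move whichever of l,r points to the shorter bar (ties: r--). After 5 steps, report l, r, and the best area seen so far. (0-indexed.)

[0,10] min(7,16)*10=70 best=70 * → l++
[1,10] min(9,16)*9=81 best=81 * → l++
[2,10] min(18,16)*8=128 best=128 * → r--
[2,9] min(18,20)*7=126 best=128 → l++
[3,9] min(9,20)*6=54 best=128 → l++

l=4, r=9, best area=128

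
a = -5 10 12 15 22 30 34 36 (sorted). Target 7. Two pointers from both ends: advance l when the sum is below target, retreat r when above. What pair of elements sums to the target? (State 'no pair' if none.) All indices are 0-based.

(-5, 12)

l=0 r=7: -5+36=31 >7, r--
l=0 r=6: -5+34=29 >7, r--
l=0 r=5: -5+30=25 >7, r--
l=0 r=4: -5+22=17 >7, r--
l=0 r=3: -5+15=10 >7, r--
l=0 r=2: -5+12=7, found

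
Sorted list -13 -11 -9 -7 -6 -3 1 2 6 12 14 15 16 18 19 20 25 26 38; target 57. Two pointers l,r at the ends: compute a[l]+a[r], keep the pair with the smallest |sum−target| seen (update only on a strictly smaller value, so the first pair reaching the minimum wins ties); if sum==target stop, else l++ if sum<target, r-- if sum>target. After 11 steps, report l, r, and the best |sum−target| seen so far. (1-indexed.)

l=1 r=19: -13+38=25 d=32 *, l++
l=2 r=19: -11+38=27 d=30 *, l++
l=3 r=19: -9+38=29 d=28 *, l++
l=4 r=19: -7+38=31 d=26 *, l++
l=5 r=19: -6+38=32 d=25 *, l++
l=6 r=19: -3+38=35 d=22 *, l++
l=7 r=19: 1+38=39 d=18 *, l++
l=8 r=19: 2+38=40 d=17 *, l++
l=9 r=19: 6+38=44 d=13 *, l++
l=10 r=19: 12+38=50 d=7 *, l++
l=11 r=19: 14+38=52 d=5 *, l++

l=12, r=19, best |Δ|=5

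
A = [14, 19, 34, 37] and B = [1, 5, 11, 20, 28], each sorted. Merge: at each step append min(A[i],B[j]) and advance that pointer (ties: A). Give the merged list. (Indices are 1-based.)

[i=1,j=1] A[i]=14>B[j]=1 take 1 → j++
[i=1,j=2] A[i]=14>B[j]=5 take 5 → j++
[i=1,j=3] A[i]=14>B[j]=11 take 11 → j++
[i=1,j=4] A[i]=14<=B[j]=20 take 14 → i++
[i=2,j=4] A[i]=19<=B[j]=20 take 19 → i++
[i=3,j=4] A[i]=34>B[j]=20 take 20 → j++
[i=3,j=5] A[i]=34>B[j]=28 take 28 → j++
[i=3,j=6] B done, take A[i]=34 → i++
[i=4,j=6] B done, take A[i]=37 → i++

[1, 5, 11, 14, 19, 20, 28, 34, 37]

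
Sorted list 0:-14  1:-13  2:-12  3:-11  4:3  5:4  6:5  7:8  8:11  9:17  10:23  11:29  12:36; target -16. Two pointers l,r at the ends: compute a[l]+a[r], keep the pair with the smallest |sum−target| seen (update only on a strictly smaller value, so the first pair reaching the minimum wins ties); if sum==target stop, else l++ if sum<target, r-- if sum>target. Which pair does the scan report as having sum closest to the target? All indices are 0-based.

l=0 r=12: -14+36=22 d=38 *, r--
l=0 r=11: -14+29=15 d=31 *, r--
l=0 r=10: -14+23=9 d=25 *, r--
l=0 r=9: -14+17=3 d=19 *, r--
l=0 r=8: -14+11=-3 d=13 *, r--
l=0 r=7: -14+8=-6 d=10 *, r--
l=0 r=6: -14+5=-9 d=7 *, r--
l=0 r=5: -14+4=-10 d=6 *, r--
l=0 r=4: -14+3=-11 d=5 *, r--
l=0 r=3: -14+-11=-25 d=9, l++
l=1 r=3: -13+-11=-24 d=8, l++
l=2 r=3: -12+-11=-23 d=7, l++

pair (-14, 3) with sum -11 (|Δ|=5)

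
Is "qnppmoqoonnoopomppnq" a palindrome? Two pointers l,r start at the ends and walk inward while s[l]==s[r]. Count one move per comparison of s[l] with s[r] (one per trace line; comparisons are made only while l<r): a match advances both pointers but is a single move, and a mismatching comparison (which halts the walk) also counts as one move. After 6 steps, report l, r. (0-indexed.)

l=0 r=19: 'q'=='q', l++,r--
l=1 r=18: 'n'=='n', l++,r--
l=2 r=17: 'p'=='p', l++,r--
l=3 r=16: 'p'=='p', l++,r--
l=4 r=15: 'm'=='m', l++,r--
l=5 r=14: 'o'=='o', l++,r--

l=6, r=13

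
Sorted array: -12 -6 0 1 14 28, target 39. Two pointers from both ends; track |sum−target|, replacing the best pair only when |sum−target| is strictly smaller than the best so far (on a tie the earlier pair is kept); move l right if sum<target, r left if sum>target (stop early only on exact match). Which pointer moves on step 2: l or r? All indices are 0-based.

l

l=0 r=5: -12+28=16 d=23 *, l++
l=1 r=5: -6+28=22 d=17 *, l++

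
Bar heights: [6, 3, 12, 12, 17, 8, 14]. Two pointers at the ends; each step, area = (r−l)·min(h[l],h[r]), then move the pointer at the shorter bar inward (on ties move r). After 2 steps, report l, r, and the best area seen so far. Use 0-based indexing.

l=2, r=6, best area=36

l=0 r=6: min(6,14)*6=36 best=36 *, l++
l=1 r=6: min(3,14)*5=15 best=36, l++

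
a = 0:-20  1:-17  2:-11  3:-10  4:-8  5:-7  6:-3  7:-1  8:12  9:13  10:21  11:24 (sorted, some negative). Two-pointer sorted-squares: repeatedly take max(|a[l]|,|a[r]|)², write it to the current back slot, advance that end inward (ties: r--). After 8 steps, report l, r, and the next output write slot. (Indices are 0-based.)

l=4, r=7, next write slot=3

l=0 r=11: |-20|<=|24| out[11]=576, r--
l=0 r=10: |-20|<=|21| out[10]=441, r--
l=0 r=9: |-20|>|13| out[9]=400, l++
l=1 r=9: |-17|>|13| out[8]=289, l++
l=2 r=9: |-11|<=|13| out[7]=169, r--
l=2 r=8: |-11|<=|12| out[6]=144, r--
l=2 r=7: |-11|>|-1| out[5]=121, l++
l=3 r=7: |-10|>|-1| out[4]=100, l++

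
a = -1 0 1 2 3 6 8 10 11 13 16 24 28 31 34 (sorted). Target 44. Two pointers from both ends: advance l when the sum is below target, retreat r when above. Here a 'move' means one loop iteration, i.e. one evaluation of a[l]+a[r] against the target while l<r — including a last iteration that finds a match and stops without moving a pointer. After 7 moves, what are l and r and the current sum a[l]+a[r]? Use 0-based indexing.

l=0 r=14: -1+34=33 <44, l++
l=1 r=14: 0+34=34 <44, l++
l=2 r=14: 1+34=35 <44, l++
l=3 r=14: 2+34=36 <44, l++
l=4 r=14: 3+34=37 <44, l++
l=5 r=14: 6+34=40 <44, l++
l=6 r=14: 8+34=42 <44, l++

l=7, r=14, sum=44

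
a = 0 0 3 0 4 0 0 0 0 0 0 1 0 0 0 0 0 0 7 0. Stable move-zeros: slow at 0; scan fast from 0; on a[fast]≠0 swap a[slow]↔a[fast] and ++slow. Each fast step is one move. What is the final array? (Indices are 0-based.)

slow=0 fast=0: a[fast]=0, fast++
slow=0 fast=1: a[fast]=0, fast++
slow=0 fast=2: a[fast]=3≠0 swap→a[0]=3, slow++,fast++
slow=1 fast=3: a[fast]=0, fast++
slow=1 fast=4: a[fast]=4≠0 swap→a[1]=4, slow++,fast++
slow=2 fast=5: a[fast]=0, fast++
slow=2 fast=6: a[fast]=0, fast++
slow=2 fast=7: a[fast]=0, fast++
slow=2 fast=8: a[fast]=0, fast++
slow=2 fast=9: a[fast]=0, fast++
slow=2 fast=10: a[fast]=0, fast++
slow=2 fast=11: a[fast]=1≠0 swap→a[2]=1, slow++,fast++
slow=3 fast=12: a[fast]=0, fast++
slow=3 fast=13: a[fast]=0, fast++
slow=3 fast=14: a[fast]=0, fast++
slow=3 fast=15: a[fast]=0, fast++
slow=3 fast=16: a[fast]=0, fast++
slow=3 fast=17: a[fast]=0, fast++
slow=3 fast=18: a[fast]=7≠0 swap→a[3]=7, slow++,fast++
slow=4 fast=19: a[fast]=0, fast++

[3, 4, 1, 7, 0, 0, 0, 0, 0, 0, 0, 0, 0, 0, 0, 0, 0, 0, 0, 0]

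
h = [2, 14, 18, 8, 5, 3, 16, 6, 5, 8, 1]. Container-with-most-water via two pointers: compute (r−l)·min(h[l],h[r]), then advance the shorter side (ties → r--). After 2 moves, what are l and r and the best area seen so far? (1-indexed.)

l=2, r=10, best area=18

[1,11] min(2,1)*10=10 best=10 * → r--
[1,10] min(2,8)*9=18 best=18 * → l++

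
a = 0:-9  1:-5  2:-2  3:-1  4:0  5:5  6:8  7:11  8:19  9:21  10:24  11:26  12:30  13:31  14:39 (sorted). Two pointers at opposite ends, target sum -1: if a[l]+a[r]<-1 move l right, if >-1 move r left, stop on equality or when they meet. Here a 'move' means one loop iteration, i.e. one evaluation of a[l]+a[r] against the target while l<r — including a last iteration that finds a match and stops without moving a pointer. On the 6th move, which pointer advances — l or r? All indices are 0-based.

r

l=0 r=14: -9+39=30 >-1, r--
l=0 r=13: -9+31=22 >-1, r--
l=0 r=12: -9+30=21 >-1, r--
l=0 r=11: -9+26=17 >-1, r--
l=0 r=10: -9+24=15 >-1, r--
l=0 r=9: -9+21=12 >-1, r--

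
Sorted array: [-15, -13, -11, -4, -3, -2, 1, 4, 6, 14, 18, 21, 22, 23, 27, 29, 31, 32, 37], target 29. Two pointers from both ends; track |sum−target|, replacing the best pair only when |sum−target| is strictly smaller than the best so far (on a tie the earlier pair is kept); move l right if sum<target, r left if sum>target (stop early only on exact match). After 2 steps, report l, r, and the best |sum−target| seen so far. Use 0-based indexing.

[0,18] -15+37=22 d=7 * → l++
[1,18] -13+37=24 d=5 * → l++

l=2, r=18, best |Δ|=5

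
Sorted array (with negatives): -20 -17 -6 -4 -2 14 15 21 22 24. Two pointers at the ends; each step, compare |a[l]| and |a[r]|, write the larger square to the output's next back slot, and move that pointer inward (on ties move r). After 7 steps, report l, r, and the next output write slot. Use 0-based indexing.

l=2, r=4, next write slot=2

[0,9] |-20|<=|24| out[9]=576 → r--
[0,8] |-20|<=|22| out[8]=484 → r--
[0,7] |-20|<=|21| out[7]=441 → r--
[0,6] |-20|>|15| out[6]=400 → l++
[1,6] |-17|>|15| out[5]=289 → l++
[2,6] |-6|<=|15| out[4]=225 → r--
[2,5] |-6|<=|14| out[3]=196 → r--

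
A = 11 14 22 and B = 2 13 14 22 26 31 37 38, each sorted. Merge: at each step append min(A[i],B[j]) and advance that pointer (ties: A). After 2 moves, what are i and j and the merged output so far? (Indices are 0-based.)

[i=0,j=0] A[i]=11>B[j]=2 take 2 → j++
[i=0,j=1] A[i]=11<=B[j]=13 take 11 → i++

i=1, j=1, merged so far=[2, 11]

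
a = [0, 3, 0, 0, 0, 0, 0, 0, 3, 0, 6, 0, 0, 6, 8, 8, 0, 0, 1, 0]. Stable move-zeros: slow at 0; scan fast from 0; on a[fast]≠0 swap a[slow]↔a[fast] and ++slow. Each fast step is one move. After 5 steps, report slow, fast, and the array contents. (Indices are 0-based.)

(s=0,f=0) a[fast]=0 → fast++
(s=0,f=1) a[fast]=3≠0 swap→a[0]=3 → slow++,fast++
(s=1,f=2) a[fast]=0 → fast++
(s=1,f=3) a[fast]=0 → fast++
(s=1,f=4) a[fast]=0 → fast++

slow=1, fast=5, a=[3, 0, 0, 0, 0, 0, 0, 0, 3, 0, 6, 0, 0, 6, 8, 8, 0, 0, 1, 0]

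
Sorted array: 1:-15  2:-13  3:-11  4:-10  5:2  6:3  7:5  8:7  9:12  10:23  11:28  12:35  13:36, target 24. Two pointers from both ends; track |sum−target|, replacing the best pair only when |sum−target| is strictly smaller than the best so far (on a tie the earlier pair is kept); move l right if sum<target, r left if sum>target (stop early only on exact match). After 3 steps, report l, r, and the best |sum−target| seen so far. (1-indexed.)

l=3, r=12, best |Δ|=1

l=1 r=13: -15+36=21 d=3 *, l++
l=2 r=13: -13+36=23 d=1 *, l++
l=3 r=13: -11+36=25 d=1, r--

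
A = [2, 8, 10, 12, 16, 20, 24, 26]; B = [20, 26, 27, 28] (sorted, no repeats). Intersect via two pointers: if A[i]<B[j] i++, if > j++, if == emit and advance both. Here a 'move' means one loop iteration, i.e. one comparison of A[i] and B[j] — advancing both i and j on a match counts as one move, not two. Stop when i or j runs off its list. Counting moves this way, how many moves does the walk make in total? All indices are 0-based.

8 moves

[i=0,j=0] 2<20 → i++
[i=1,j=0] 8<20 → i++
[i=2,j=0] 10<20 → i++
[i=3,j=0] 12<20 → i++
[i=4,j=0] 16<20 → i++
[i=5,j=0] 20==20 emit → i++,j++
[i=6,j=1] 24<26 → i++
[i=7,j=1] 26==26 emit → i++,j++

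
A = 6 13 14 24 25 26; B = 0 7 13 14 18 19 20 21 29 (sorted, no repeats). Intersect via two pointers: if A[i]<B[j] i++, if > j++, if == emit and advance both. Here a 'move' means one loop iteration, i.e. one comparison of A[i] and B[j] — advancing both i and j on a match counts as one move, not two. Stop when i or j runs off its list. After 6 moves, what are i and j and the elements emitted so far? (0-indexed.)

[i=0,j=0] 6>0 → j++
[i=0,j=1] 6<7 → i++
[i=1,j=1] 13>7 → j++
[i=1,j=2] 13==13 emit → i++,j++
[i=2,j=3] 14==14 emit → i++,j++
[i=3,j=4] 24>18 → j++

i=3, j=5, emitted=[13, 14]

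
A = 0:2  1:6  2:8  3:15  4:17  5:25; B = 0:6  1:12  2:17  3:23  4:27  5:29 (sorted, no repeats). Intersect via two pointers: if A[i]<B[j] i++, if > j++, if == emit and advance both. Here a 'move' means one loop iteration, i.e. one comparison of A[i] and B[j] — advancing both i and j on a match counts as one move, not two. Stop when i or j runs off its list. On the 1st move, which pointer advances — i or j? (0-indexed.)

[i=0,j=0] 2<6 → i++

i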